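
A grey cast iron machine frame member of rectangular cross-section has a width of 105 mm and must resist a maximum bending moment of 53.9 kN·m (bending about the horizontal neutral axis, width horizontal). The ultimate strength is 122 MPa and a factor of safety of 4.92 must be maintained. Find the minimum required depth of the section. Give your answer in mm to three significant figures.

σ_allow = 122/4.92 = 24.80 MPa.
For a rectangular section σ = 6M/(bh²), so h² = 6M/(b σ_allow) = 6×5.3900×10^7/(105×24.80) = 124200 mm².
h = 352.4 mm.

h = 352 mm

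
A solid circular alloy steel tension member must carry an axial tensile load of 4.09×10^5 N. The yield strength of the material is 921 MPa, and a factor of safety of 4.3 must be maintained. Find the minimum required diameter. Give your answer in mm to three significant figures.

d = 49.3 mm

Allowable stress σ_allow = 921/4.3 = 214.2 MPa.
Required area A = F/σ_allow = 409000/214.2 = 1910 mm².
A = πd²/4 → d = √(4A/π) = 49.31 mm.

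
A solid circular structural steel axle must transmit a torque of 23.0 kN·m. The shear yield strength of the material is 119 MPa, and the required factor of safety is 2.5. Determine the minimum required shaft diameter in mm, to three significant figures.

d = 135 mm

Allowable shear stress τ_allow = 119/2.5 = 47.60 MPa.
For a solid shaft τ = 16T/(πd³), so d³ = 16T/(π τ_allow) = 16×2.3000×10^7/(π×47.60) = 2.461×10^6 mm³.
d = (2.461×10^6)^(1/3) = 135.0 mm.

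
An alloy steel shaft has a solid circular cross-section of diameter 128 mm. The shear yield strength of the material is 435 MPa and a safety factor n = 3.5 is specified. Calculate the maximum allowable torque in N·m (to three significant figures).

τ_allow = 435/3.5 = 124.3 MPa.
For a solid shaft T_allow = τ_allow·πd³/16; πd³/16 = π×128³/16 = 411800 mm³.
T_allow = 124.3×411800 = 5.118×10^7 N·mm = 51180 N·m.

T_allow = 51200 N·m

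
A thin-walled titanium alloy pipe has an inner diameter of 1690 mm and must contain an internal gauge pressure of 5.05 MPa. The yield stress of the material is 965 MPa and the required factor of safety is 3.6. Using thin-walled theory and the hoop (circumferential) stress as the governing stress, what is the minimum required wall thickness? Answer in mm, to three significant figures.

t = 15.9 mm

σ_allow = 965/3.6 = 268.1 MPa.
Hoop stress σ_h = pD/(2t), so t = pD/(2σ_allow) = 5.05×1690/(2×268.1) = 15.92 mm.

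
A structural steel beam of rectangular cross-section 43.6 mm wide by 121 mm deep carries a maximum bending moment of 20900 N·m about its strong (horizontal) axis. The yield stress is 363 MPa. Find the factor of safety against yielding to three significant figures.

n = 1.85

Section modulus S = bh²/6 = 43.6×121²/6 = 106400 mm³.
σ = M/S = 2.0900×10^7/106400 = 196.4 MPa.
n = 363/196.4 = 1.848.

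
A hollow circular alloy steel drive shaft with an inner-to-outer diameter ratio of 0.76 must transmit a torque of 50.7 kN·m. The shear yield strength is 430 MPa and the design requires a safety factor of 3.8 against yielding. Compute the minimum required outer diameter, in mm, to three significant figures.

d_o = 151 mm

τ_allow = 430/3.8 = 113.2 MPa.
For a hollow shaft τ = 16T/[πd_o³(1−k⁴)] with k = 0.76, so 1−k⁴ = 0.6664.
d_o³ = 16T/[π τ_allow (1−k⁴)] = 16×5.0700×10^7/(π×113.2×0.6664) = 3.424×10^6 mm³.
d_o = 150.7 mm.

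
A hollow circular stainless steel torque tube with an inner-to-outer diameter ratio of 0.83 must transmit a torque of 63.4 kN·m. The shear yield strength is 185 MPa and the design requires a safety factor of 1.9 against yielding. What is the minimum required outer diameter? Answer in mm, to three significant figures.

τ_allow = 185/1.9 = 97.37 MPa.
For a hollow shaft τ = 16T/[πd_o³(1−k⁴)] with k = 0.83, so 1−k⁴ = 0.5254.
d_o³ = 16T/[π τ_allow (1−k⁴)] = 16×6.3400×10^7/(π×97.37×0.5254) = 6.312×10^6 mm³.
d_o = 184.8 mm.

d_o = 185 mm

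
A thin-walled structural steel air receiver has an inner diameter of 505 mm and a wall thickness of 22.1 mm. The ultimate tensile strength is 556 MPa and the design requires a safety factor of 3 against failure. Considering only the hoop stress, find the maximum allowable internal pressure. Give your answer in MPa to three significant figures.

σ_allow = 556/3 = 185.3 MPa.
σ_h = pD/(2t) → p_allow = 2σ_allow t/D = 2×185.3×22.1/505 = 16.22 MPa.

p_allow = 16.2 MPa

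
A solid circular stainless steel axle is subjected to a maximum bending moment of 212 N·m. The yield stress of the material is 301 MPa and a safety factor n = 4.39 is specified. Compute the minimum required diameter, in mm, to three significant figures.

σ_allow = 301/4.39 = 68.56 MPa.
For a solid circular section σ = 32M/(πd³), so d³ = 32M/(π σ_allow) = 32×212000/(π×68.56) = 31490 mm³.
d = 31.58 mm.

d = 31.6 mm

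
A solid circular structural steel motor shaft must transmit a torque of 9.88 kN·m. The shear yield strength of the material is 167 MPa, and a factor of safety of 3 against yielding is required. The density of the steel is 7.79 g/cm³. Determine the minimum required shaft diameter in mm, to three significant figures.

Allowable shear stress τ_allow = 167/3 = 55.67 MPa.
For a solid shaft τ = 16T/(πd³), so d³ = 16T/(π τ_allow) = 16×9880000/(π×55.67) = 903900 mm³.
d = (903900)^(1/3) = 96.69 mm.

d = 96.7 mm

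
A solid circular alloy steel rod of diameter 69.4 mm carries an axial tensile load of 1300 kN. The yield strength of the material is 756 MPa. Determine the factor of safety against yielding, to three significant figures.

n = 2.20

A = πd²/4 = 3783 mm².
σ = F/A = 1300000/3783 = 343.7 MPa.
n = 756/343.7 = 2.200.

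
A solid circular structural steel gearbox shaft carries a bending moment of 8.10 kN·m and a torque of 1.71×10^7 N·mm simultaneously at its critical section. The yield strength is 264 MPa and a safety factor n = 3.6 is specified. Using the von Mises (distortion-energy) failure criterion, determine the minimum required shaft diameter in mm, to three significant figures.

σ_allow = σ_y/n = 264/3.6 = 73.33 MPa.
For a solid shaft σ_b = 32M/(πd³) and τ = 16T/(πd³), so the von Mises stress is σ' = (16/πd³)·√(4M²+3T²).
√(4M²+3T²) = √(4×(8.100×10^6)² + 3×(1.710×10^7)²) = 3.376×10^7 N·mm.
d³ = 16×3.376×10^7/(π×73.33) = 2.345×10^6 mm³.
d = 132.8 mm.

d = 133 mm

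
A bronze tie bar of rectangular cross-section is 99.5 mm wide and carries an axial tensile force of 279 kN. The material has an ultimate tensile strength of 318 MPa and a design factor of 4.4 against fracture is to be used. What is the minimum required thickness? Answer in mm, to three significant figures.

σ_allow = 318/4.4 = 72.27 MPa.
Required area A = F/σ_allow = 279000/72.27 = 3860 mm².
t = A/w = 3860/99.5 = 38.80 mm.

t = 38.8 mm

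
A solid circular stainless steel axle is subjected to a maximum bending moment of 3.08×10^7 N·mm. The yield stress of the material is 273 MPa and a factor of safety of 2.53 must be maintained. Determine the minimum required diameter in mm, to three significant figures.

d = 143 mm

σ_allow = 273/2.53 = 107.9 MPa.
For a solid circular section σ = 32M/(πd³), so d³ = 32M/(π σ_allow) = 32×3.0800×10^7/(π×107.9) = 2.907×10^6 mm³.
d = 142.7 mm.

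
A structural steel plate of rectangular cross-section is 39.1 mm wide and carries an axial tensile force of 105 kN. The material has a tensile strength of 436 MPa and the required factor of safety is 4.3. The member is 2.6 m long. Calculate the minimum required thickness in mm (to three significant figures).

σ_allow = 436/4.3 = 101.4 MPa.
Required area A = F/σ_allow = 105000/101.4 = 1036 mm².
t = A/w = 1036/39.1 = 26.48 mm.

t = 26.5 mm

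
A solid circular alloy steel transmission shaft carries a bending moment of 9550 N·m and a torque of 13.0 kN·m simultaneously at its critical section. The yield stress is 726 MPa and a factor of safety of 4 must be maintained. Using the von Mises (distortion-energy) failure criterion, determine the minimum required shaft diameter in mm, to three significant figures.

σ_allow = σ_y/n = 726/4 = 181.5 MPa.
For a solid shaft σ_b = 32M/(πd³) and τ = 16T/(πd³), so the von Mises stress is σ' = (16/πd³)·√(4M²+3T²).
√(4M²+3T²) = √(4×(9.550×10^6)² + 3×(1.300×10^7)²) = 2.953×10^7 N·mm.
d³ = 16×2.953×10^7/(π×181.5) = 828500 mm³.
d = 93.92 mm.

d = 93.9 mm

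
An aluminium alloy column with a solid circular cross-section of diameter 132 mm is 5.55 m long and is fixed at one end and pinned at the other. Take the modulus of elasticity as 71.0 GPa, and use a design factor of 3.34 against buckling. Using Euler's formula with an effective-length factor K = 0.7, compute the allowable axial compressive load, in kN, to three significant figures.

P_allow = 207 kN

I = πd⁴/64 = π×132⁴/64 = 1.490×10^7 mm⁴.
Effective length L_e = KL = 0.7×5.55 m = 3885 mm.
Euler critical load P_cr = π²EI/L_e² = π²×71000×1.490×10^7/3885² = 691900 N.
P_allow = P_cr/n = 691900/3.34 = 207200 N.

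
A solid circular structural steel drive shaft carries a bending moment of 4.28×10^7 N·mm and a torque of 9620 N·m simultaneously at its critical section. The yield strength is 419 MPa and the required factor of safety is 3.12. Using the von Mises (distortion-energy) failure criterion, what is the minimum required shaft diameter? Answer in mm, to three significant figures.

d = 149 mm

σ_allow = σ_y/n = 419/3.12 = 134.3 MPa.
For a solid shaft σ_b = 32M/(πd³) and τ = 16T/(πd³), so the von Mises stress is σ' = (16/πd³)·√(4M²+3T²).
√(4M²+3T²) = √(4×(4.280×10^7)² + 3×(9.620×10^6)²) = 8.721×10^7 N·mm.
d³ = 16×8.721×10^7/(π×134.3) = 3.307×10^6 mm³.
d = 149.0 mm.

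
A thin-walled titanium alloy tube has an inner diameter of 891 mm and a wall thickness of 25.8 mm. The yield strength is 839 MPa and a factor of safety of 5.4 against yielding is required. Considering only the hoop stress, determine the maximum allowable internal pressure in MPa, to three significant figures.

σ_allow = 839/5.4 = 155.4 MPa.
σ_h = pD/(2t) → p_allow = 2σ_allow t/D = 2×155.4×25.8/891 = 8.998 MPa.

p_allow = 9.00 MPa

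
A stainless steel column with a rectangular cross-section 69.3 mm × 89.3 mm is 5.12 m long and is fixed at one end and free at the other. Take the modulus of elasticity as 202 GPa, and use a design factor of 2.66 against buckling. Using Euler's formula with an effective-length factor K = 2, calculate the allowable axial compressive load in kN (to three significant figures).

Buckling occurs about the weak axis: I_min = h·b³/12 = 89.3×69.3³/12 = 2.477×10^6 mm⁴ (b = 69.3 mm is the smaller dimension).
Effective length L_e = KL = 2×5.12 m = 10240 mm.
Euler critical load P_cr = π²EI/L_e² = π²×202000×2.477×10^6/10240² = 47090 N.
P_allow = P_cr/n = 47090/2.66 = 17700 N.

P_allow = 17.7 kN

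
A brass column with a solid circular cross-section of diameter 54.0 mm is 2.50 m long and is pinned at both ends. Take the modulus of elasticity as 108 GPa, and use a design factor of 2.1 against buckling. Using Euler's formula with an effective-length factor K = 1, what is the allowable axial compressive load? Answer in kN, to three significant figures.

I = πd⁴/64 = π×54.0⁴/64 = 417400 mm⁴.
Effective length L_e = KL = 1×2.50 m = 2500 mm.
Euler critical load P_cr = π²EI/L_e² = π²×108000×417400/2500² = 71180 N.
P_allow = P_cr/n = 71180/2.1 = 33900 N.

P_allow = 33.9 kN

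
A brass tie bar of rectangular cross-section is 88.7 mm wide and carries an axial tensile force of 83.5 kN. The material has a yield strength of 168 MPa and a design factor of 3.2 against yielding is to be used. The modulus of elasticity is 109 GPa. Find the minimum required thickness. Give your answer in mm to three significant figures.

t = 17.9 mm

σ_allow = 168/3.2 = 52.50 MPa.
Required area A = F/σ_allow = 83500/52.50 = 1590 mm².
t = A/w = 1590/88.7 = 17.93 mm.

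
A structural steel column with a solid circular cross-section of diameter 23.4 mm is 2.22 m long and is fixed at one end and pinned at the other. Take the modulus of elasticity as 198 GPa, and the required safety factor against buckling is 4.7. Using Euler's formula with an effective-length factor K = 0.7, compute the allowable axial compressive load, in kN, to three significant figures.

P_allow = 2.53 kN

I = πd⁴/64 = π×23.4⁴/64 = 14720 mm⁴.
Effective length L_e = KL = 0.7×2.22 m = 1554 mm.
Euler critical load P_cr = π²EI/L_e² = π²×198000×14720/1554² = 11910 N.
P_allow = P_cr/n = 11910/4.7 = 2534 N.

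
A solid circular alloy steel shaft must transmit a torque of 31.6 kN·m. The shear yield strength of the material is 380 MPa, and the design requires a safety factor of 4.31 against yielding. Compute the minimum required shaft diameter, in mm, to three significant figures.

Allowable shear stress τ_allow = 380/4.31 = 88.17 MPa.
For a solid shaft τ = 16T/(πd³), so d³ = 16T/(π τ_allow) = 16×3.1600×10^7/(π×88.17) = 1.825×10^6 mm³.
d = (1.825×10^6)^(1/3) = 122.2 mm.

d = 122 mm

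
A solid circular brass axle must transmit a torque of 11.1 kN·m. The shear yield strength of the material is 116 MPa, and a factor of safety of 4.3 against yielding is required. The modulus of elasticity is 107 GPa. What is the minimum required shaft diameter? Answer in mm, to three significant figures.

d = 128 mm

Allowable shear stress τ_allow = 116/4.3 = 26.98 MPa.
For a solid shaft τ = 16T/(πd³), so d³ = 16T/(π τ_allow) = 16×1.1100×10^7/(π×26.98) = 2.096×10^6 mm³.
d = (2.096×10^6)^(1/3) = 128.0 mm.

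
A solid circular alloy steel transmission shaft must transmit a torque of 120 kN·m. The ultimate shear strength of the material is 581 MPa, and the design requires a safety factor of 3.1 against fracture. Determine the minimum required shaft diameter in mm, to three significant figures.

d = 148 mm

Allowable shear stress τ_allow = 581/3.1 = 187.4 MPa.
For a solid shaft τ = 16T/(πd³), so d³ = 16T/(π τ_allow) = 16×1.2000×10^8/(π×187.4) = 3.261×10^6 mm³.
d = (3.261×10^6)^(1/3) = 148.3 mm.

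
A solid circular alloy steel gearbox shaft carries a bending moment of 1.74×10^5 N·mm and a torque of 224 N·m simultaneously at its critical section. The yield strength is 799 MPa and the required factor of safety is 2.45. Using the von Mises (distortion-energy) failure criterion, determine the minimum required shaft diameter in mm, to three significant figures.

σ_allow = σ_y/n = 799/2.45 = 326.1 MPa.
For a solid shaft σ_b = 32M/(πd³) and τ = 16T/(πd³), so the von Mises stress is σ' = (16/πd³)·√(4M²+3T²).
√(4M²+3T²) = √(4×(174000)² + 3×(224000)²) = 521200 N·mm.
d³ = 16×521200/(π×326.1) = 8139 mm³.
d = 20.12 mm.

d = 20.1 mm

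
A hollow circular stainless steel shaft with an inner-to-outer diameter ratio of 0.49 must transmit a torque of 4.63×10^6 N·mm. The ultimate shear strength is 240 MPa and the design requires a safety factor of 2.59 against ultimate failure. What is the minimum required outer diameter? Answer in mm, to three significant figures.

τ_allow = 240/2.59 = 92.66 MPa.
For a hollow shaft τ = 16T/[πd_o³(1−k⁴)] with k = 0.49, so 1−k⁴ = 0.9424.
d_o³ = 16T/[π τ_allow (1−k⁴)] = 16×4630000/(π×92.66×0.9424) = 270000 mm³.
d_o = 64.64 mm.

d_o = 64.6 mm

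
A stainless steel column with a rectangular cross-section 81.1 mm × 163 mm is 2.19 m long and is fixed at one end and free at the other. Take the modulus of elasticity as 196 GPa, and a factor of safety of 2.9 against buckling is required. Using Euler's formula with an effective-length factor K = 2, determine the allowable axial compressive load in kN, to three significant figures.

P_allow = 252 kN

Buckling occurs about the weak axis: I_min = h·b³/12 = 163×81.1³/12 = 7.246×10^6 mm⁴ (b = 81.1 mm is the smaller dimension).
Effective length L_e = KL = 2×2.19 m = 4380 mm.
Euler critical load P_cr = π²EI/L_e² = π²×196000×7.246×10^6/4380² = 730600 N.
P_allow = P_cr/n = 730600/2.9 = 251900 N.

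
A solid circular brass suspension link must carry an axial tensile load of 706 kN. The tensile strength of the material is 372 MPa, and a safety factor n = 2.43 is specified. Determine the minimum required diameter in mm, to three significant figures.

d = 76.6 mm

Allowable stress σ_allow = 372/2.43 = 153.1 MPa.
Required area A = F/σ_allow = 706000/153.1 = 4612 mm².
A = πd²/4 → d = √(4A/π) = 76.63 mm.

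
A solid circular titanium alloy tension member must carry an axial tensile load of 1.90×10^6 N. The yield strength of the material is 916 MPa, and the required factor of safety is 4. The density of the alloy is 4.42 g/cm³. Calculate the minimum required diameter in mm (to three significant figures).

Allowable stress σ_allow = 916/4 = 229.0 MPa.
Required area A = F/σ_allow = 1900000/229.0 = 8297 mm².
A = πd²/4 → d = √(4A/π) = 102.8 mm.

d = 103 mm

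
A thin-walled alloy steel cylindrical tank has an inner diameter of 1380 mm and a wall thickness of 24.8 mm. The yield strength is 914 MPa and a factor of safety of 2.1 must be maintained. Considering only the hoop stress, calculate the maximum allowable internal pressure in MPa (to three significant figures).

p_allow = 15.6 MPa

σ_allow = 914/2.1 = 435.2 MPa.
σ_h = pD/(2t) → p_allow = 2σ_allow t/D = 2×435.2×24.8/1380 = 15.64 MPa.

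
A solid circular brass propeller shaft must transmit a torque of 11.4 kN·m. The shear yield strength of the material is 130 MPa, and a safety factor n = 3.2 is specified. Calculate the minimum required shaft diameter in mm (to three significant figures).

Allowable shear stress τ_allow = 130/3.2 = 40.62 MPa.
For a solid shaft τ = 16T/(πd³), so d³ = 16T/(π τ_allow) = 16×1.1400×10^7/(π×40.62) = 1.429×10^6 mm³.
d = (1.429×10^6)^(1/3) = 112.6 mm.

d = 113 mm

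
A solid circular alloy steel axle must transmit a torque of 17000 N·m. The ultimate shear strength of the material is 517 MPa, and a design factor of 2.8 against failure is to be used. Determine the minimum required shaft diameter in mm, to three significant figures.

Allowable shear stress τ_allow = 517/2.8 = 184.6 MPa.
For a solid shaft τ = 16T/(πd³), so d³ = 16T/(π τ_allow) = 16×1.7000×10^7/(π×184.6) = 468900 mm³.
d = (468900)^(1/3) = 77.69 mm.

d = 77.7 mm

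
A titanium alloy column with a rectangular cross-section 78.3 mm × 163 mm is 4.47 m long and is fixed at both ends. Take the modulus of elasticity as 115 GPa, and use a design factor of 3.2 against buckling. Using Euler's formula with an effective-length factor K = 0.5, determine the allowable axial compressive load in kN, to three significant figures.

P_allow = 463 kN

Buckling occurs about the weak axis: I_min = h·b³/12 = 163×78.3³/12 = 6.521×10^6 mm⁴ (b = 78.3 mm is the smaller dimension).
Effective length L_e = KL = 0.5×4.47 m = 2235 mm.
Euler critical load P_cr = π²EI/L_e² = π²×115000×6.521×10^6/2235² = 1.482×10^6 N.
P_allow = P_cr/n = 1.482×10^6/3.2 = 463000 N.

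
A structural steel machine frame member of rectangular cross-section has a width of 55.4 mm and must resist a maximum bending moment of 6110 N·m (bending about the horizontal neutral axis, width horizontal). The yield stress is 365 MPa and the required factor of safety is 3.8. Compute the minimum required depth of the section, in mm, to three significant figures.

h = 83.0 mm

σ_allow = 365/3.8 = 96.05 MPa.
For a rectangular section σ = 6M/(bh²), so h² = 6M/(b σ_allow) = 6×6110000/(55.4×96.05) = 6889 mm².
h = 83.00 mm.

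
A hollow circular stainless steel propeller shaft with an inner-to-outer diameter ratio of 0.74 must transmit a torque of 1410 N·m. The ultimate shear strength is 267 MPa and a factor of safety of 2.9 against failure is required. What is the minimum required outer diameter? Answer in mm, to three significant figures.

τ_allow = 267/2.9 = 92.07 MPa.
For a hollow shaft τ = 16T/[πd_o³(1−k⁴)] with k = 0.74, so 1−k⁴ = 0.7001.
d_o³ = 16T/[π τ_allow (1−k⁴)] = 16×1410000/(π×92.07×0.7001) = 111400 mm³.
d_o = 48.12 mm.

d_o = 48.1 mm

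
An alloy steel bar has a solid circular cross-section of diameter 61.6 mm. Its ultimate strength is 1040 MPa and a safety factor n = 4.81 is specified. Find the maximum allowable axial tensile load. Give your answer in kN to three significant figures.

σ_allow = 1040/4.81 = 216.2 MPa.
A = πd²/4 = π×61.6²/4 = 2980 mm².
F_allow = σ_allow × A = 216.2×2980 = 644400 N.

F_allow = 644 kN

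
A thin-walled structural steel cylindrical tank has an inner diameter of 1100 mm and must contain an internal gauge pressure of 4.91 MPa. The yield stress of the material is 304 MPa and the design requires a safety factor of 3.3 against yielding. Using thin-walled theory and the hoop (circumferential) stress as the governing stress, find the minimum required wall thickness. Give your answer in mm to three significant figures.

σ_allow = 304/3.3 = 92.12 MPa.
Hoop stress σ_h = pD/(2t), so t = pD/(2σ_allow) = 4.91×1100/(2×92.12) = 29.31 mm.

t = 29.3 mm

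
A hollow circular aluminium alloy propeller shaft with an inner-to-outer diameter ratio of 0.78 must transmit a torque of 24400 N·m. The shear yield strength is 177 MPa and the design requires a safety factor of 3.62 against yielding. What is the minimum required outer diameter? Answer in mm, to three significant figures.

d_o = 159 mm

τ_allow = 177/3.62 = 48.90 MPa.
For a hollow shaft τ = 16T/[πd_o³(1−k⁴)] with k = 0.78, so 1−k⁴ = 0.6298.
d_o³ = 16T/[π τ_allow (1−k⁴)] = 16×2.4400×10^7/(π×48.90×0.6298) = 4.035×10^6 mm³.
d_o = 159.2 mm.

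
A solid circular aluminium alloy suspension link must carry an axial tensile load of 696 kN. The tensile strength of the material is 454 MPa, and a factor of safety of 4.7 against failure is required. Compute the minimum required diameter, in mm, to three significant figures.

d = 95.8 mm

Allowable stress σ_allow = 454/4.7 = 96.60 MPa.
Required area A = F/σ_allow = 696000/96.60 = 7205 mm².
A = πd²/4 → d = √(4A/π) = 95.78 mm.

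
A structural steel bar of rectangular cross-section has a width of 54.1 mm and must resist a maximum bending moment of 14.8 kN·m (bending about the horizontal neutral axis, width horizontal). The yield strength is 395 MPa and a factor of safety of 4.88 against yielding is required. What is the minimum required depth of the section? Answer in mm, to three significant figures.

h = 142 mm

σ_allow = 395/4.88 = 80.94 MPa.
For a rectangular section σ = 6M/(bh²), so h² = 6M/(b σ_allow) = 6×1.4800×10^7/(54.1×80.94) = 20280 mm².
h = 142.4 mm.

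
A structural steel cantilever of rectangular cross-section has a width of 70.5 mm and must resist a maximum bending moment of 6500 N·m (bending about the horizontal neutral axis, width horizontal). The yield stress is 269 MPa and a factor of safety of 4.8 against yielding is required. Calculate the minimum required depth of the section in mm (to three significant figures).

σ_allow = 269/4.8 = 56.04 MPa.
For a rectangular section σ = 6M/(bh²), so h² = 6M/(b σ_allow) = 6×6500000/(70.5×56.04) = 9871 mm².
h = 99.35 mm.

h = 99.4 mm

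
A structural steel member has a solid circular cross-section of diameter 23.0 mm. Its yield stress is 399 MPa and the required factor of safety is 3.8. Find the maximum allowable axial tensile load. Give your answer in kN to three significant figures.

σ_allow = 399/3.8 = 105.0 MPa.
A = πd²/4 = π×23.0²/4 = 415.5 mm².
F_allow = σ_allow × A = 105.0×415.5 = 43620 N.

F_allow = 43.6 kN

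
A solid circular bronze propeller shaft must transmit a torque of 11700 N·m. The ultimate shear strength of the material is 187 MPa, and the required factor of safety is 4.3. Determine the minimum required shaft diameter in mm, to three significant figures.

d = 111 mm

Allowable shear stress τ_allow = 187/4.3 = 43.49 MPa.
For a solid shaft τ = 16T/(πd³), so d³ = 16T/(π τ_allow) = 16×1.1700×10^7/(π×43.49) = 1.370×10^6 mm³.
d = (1.370×10^6)^(1/3) = 111.1 mm.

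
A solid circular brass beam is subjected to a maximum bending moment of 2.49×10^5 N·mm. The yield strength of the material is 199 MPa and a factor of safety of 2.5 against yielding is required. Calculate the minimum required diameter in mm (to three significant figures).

σ_allow = 199/2.5 = 79.60 MPa.
For a solid circular section σ = 32M/(πd³), so d³ = 32M/(π σ_allow) = 32×249000/(π×79.60) = 31860 mm³.
d = 31.70 mm.

d = 31.7 mm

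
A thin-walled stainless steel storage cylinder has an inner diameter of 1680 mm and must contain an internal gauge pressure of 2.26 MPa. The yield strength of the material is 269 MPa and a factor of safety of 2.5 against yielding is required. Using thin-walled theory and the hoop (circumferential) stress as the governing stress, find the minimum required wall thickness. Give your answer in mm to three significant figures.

t = 17.6 mm

σ_allow = 269/2.5 = 107.6 MPa.
Hoop stress σ_h = pD/(2t), so t = pD/(2σ_allow) = 2.26×1680/(2×107.6) = 17.64 mm.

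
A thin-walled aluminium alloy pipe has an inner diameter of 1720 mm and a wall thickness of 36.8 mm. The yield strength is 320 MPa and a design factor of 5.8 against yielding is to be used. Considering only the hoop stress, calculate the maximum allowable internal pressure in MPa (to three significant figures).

p_allow = 2.36 MPa

σ_allow = 320/5.8 = 55.17 MPa.
σ_h = pD/(2t) → p_allow = 2σ_allow t/D = 2×55.17×36.8/1720 = 2.361 MPa.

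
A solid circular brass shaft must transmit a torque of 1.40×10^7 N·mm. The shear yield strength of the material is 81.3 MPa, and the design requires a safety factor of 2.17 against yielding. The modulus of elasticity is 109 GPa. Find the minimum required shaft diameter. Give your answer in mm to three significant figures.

Allowable shear stress τ_allow = 81.3/2.17 = 37.47 MPa.
For a solid shaft τ = 16T/(πd³), so d³ = 16T/(π τ_allow) = 16×1.4000×10^7/(π×37.47) = 1.903×10^6 mm³.
d = (1.903×10^6)^(1/3) = 123.9 mm.

d = 124 mm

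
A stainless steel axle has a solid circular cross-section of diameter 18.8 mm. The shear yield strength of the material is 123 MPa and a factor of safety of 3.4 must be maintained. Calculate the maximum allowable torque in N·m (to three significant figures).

T_allow = 47.2 N·m

τ_allow = 123/3.4 = 36.18 MPa.
For a solid shaft T_allow = τ_allow·πd³/16; πd³/16 = π×18.8³/16 = 1305 mm³.
T_allow = 36.18×1305 = 47200 N·mm = 47.20 N·m.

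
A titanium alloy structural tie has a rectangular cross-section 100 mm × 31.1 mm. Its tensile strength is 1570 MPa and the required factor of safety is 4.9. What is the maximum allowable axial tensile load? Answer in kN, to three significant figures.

F_allow = 996 kN

σ_allow = 1570/4.9 = 320.4 MPa.
A = 100×31.1 = 3110 mm².
F_allow = σ_allow × A = 320.4×3110 = 996500 N.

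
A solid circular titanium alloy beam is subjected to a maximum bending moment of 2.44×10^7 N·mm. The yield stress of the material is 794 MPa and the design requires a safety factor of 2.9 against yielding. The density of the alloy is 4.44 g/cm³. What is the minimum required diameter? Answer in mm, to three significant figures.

σ_allow = 794/2.9 = 273.8 MPa.
For a solid circular section σ = 32M/(πd³), so d³ = 32M/(π σ_allow) = 32×2.4400×10^7/(π×273.8) = 907800 mm³.
d = 96.83 mm.

d = 96.8 mm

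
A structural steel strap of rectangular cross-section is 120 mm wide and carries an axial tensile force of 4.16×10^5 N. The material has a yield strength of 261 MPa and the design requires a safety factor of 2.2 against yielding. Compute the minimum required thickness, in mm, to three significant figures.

t = 29.2 mm

σ_allow = 261/2.2 = 118.6 MPa.
Required area A = F/σ_allow = 416000/118.6 = 3507 mm².
t = A/w = 3507/120 = 29.22 mm.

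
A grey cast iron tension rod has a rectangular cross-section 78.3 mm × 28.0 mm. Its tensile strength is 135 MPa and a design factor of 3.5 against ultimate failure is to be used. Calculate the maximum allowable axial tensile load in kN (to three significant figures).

F_allow = 84.6 kN

σ_allow = 135/3.5 = 38.57 MPa.
A = 78.3×28.0 = 2192 mm².
F_allow = σ_allow × A = 38.57×2192 = 84560 N.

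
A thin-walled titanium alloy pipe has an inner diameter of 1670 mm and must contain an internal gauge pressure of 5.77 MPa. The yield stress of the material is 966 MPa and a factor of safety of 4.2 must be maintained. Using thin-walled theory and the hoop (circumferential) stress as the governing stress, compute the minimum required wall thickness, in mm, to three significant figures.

t = 20.9 mm

σ_allow = 966/4.2 = 230.0 MPa.
Hoop stress σ_h = pD/(2t), so t = pD/(2σ_allow) = 5.77×1670/(2×230.0) = 20.95 mm.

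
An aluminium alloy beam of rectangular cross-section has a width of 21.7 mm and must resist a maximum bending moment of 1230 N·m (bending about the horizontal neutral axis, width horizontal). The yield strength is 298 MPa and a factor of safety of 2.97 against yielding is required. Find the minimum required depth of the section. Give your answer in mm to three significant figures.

σ_allow = 298/2.97 = 100.3 MPa.
For a rectangular section σ = 6M/(bh²), so h² = 6M/(b σ_allow) = 6×1230000/(21.7×100.3) = 3390 mm².
h = 58.22 mm.

h = 58.2 mm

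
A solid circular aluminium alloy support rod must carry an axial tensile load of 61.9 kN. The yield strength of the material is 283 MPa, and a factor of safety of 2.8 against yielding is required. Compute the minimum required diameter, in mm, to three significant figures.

d = 27.9 mm

Allowable stress σ_allow = 283/2.8 = 101.1 MPa.
Required area A = F/σ_allow = 61900/101.1 = 612.4 mm².
A = πd²/4 → d = √(4A/π) = 27.92 mm.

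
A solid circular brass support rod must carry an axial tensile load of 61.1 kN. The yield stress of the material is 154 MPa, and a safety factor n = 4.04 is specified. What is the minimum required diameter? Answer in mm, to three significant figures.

Allowable stress σ_allow = 154/4.04 = 38.12 MPa.
Required area A = F/σ_allow = 61100/38.12 = 1603 mm².
A = πd²/4 → d = √(4A/π) = 45.18 mm.

d = 45.2 mm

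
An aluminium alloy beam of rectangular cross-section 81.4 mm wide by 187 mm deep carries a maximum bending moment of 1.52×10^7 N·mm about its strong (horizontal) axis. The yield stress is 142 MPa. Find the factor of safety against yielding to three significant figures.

n = 4.43

Section modulus S = bh²/6 = 81.4×187²/6 = 474400 mm³.
σ = M/S = 1.5200×10^7/474400 = 32.04 MPa.
n = 142/32.04 = 4.432.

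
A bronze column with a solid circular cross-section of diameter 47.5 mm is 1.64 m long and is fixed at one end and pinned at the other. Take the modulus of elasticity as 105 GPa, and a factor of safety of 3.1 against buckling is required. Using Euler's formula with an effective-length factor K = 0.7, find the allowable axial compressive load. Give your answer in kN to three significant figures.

P_allow = 63.4 kN

I = πd⁴/64 = π×47.5⁴/64 = 249900 mm⁴.
Effective length L_e = KL = 0.7×1.64 m = 1148 mm.
Euler critical load P_cr = π²EI/L_e² = π²×105000×249900/1148² = 196500 N.
P_allow = P_cr/n = 196500/3.1 = 63390 N.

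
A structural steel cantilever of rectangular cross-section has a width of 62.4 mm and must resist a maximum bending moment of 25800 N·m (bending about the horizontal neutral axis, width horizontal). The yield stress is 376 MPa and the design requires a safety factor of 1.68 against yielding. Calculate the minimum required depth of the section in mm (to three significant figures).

σ_allow = 376/1.68 = 223.8 MPa.
For a rectangular section σ = 6M/(bh²), so h² = 6M/(b σ_allow) = 6×2.5800×10^7/(62.4×223.8) = 11080 mm².
h = 105.3 mm.

h = 105 mm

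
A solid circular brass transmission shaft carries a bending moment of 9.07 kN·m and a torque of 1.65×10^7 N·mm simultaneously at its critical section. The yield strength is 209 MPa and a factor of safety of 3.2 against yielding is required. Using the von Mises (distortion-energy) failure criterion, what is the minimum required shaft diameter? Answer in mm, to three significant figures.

σ_allow = σ_y/n = 209/3.2 = 65.31 MPa.
For a solid shaft σ_b = 32M/(πd³) and τ = 16T/(πd³), so the von Mises stress is σ' = (16/πd³)·√(4M²+3T²).
√(4M²+3T²) = √(4×(9.070×10^6)² + 3×(1.650×10^7)²) = 3.385×10^7 N·mm.
d³ = 16×3.385×10^7/(π×65.31) = 2.640×10^6 mm³.
d = 138.2 mm.

d = 138 mm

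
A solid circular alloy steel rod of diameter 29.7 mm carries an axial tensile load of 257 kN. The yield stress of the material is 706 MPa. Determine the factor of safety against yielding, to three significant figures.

A = πd²/4 = 692.8 mm².
σ = F/A = 257000/692.8 = 371.0 MPa.
n = 706/371.0 = 1.903.

n = 1.90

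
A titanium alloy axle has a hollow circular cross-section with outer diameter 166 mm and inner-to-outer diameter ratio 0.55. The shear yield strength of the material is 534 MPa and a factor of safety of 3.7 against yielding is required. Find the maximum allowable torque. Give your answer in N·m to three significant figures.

T_allow = 1.18×10^5 N·m

τ_allow = 534/3.7 = 144.3 MPa.
For a hollow shaft T_allow = τ_allow·πd_o³(1−k⁴)/16 with 1−k⁴ = 0.9085, so πd_o³(1−k⁴)/16 = 816000 mm³.
T_allow = 144.3×816000 = 1.178×10^8 N·mm = 117800 N·m.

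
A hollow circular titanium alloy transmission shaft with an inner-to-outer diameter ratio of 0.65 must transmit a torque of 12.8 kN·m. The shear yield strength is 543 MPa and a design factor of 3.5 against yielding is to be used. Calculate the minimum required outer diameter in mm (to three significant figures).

τ_allow = 543/3.5 = 155.1 MPa.
For a hollow shaft τ = 16T/[πd_o³(1−k⁴)] with k = 0.65, so 1−k⁴ = 0.8215.
d_o³ = 16T/[π τ_allow (1−k⁴)] = 16×1.2800×10^7/(π×155.1×0.8215) = 511500 mm³.
d_o = 79.97 mm.

d_o = 80.0 mm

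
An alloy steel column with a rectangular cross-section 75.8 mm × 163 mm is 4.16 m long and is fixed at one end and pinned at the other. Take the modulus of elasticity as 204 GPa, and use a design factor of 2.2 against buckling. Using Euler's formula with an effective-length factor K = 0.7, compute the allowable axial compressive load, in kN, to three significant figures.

P_allow = 638 kN

Buckling occurs about the weak axis: I_min = h·b³/12 = 163×75.8³/12 = 5.916×10^6 mm⁴ (b = 75.8 mm is the smaller dimension).
Effective length L_e = KL = 0.7×4.16 m = 2912 mm.
Euler critical load P_cr = π²EI/L_e² = π²×204000×5.916×10^6/2912² = 1.405×10^6 N.
P_allow = P_cr/n = 1.405×10^6/2.2 = 638500 N.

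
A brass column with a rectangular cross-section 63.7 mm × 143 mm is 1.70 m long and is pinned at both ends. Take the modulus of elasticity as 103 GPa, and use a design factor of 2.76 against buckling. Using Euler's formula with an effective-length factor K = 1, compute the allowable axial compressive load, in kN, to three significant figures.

Buckling occurs about the weak axis: I_min = h·b³/12 = 143×63.7³/12 = 3.080×10^6 mm⁴ (b = 63.7 mm is the smaller dimension).
Effective length L_e = KL = 1×1.70 m = 1700 mm.
Euler critical load P_cr = π²EI/L_e² = π²×103000×3.080×10^6/1700² = 1.083×10^6 N.
P_allow = P_cr/n = 1.083×10^6/2.76 = 392600 N.

P_allow = 393 kN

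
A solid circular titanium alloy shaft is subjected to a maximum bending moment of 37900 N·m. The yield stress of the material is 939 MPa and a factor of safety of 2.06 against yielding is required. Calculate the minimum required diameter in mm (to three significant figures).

σ_allow = 939/2.06 = 455.8 MPa.
For a solid circular section σ = 32M/(πd³), so d³ = 32M/(π σ_allow) = 32×3.7900×10^7/(π×455.8) = 846900 mm³.
d = 94.61 mm.

d = 94.6 mm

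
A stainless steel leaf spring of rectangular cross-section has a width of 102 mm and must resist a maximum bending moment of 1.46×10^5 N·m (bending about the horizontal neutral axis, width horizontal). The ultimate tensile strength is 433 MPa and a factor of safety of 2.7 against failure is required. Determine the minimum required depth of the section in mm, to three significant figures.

σ_allow = 433/2.7 = 160.4 MPa.
For a rectangular section σ = 6M/(bh²), so h² = 6M/(b σ_allow) = 6×1.4600×10^8/(102×160.4) = 53550 mm².
h = 231.4 mm.

h = 231 mm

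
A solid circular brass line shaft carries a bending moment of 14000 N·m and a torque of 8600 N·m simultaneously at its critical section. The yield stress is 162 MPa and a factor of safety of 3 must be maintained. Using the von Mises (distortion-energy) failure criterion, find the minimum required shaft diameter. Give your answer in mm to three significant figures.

d = 144 mm

σ_allow = σ_y/n = 162/3 = 54.00 MPa.
For a solid shaft σ_b = 32M/(πd³) and τ = 16T/(πd³), so the von Mises stress is σ' = (16/πd³)·√(4M²+3T²).
√(4M²+3T²) = √(4×(1.400×10^7)² + 3×(8.600×10^6)²) = 3.172×10^7 N·mm.
d³ = 16×3.172×10^7/(π×54.00) = 2.991×10^6 mm³.
d = 144.1 mm.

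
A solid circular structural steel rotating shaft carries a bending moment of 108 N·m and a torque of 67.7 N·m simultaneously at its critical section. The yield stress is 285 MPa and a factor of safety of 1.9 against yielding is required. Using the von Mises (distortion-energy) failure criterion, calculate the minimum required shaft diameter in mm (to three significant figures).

d = 20.3 mm

σ_allow = σ_y/n = 285/1.9 = 150.0 MPa.
For a solid shaft σ_b = 32M/(πd³) and τ = 16T/(πd³), so the von Mises stress is σ' = (16/πd³)·√(4M²+3T²).
√(4M²+3T²) = √(4×(108000)² + 3×(67700)²) = 245800 N·mm.
d³ = 16×245800/(π×150.0) = 8345 mm³.
d = 20.28 mm.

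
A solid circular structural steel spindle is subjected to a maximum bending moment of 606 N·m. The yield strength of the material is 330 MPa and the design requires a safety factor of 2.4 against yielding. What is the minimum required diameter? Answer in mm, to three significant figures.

σ_allow = 330/2.4 = 137.5 MPa.
For a solid circular section σ = 32M/(πd³), so d³ = 32M/(π σ_allow) = 32×606000/(π×137.5) = 44890 mm³.
d = 35.54 mm.

d = 35.5 mm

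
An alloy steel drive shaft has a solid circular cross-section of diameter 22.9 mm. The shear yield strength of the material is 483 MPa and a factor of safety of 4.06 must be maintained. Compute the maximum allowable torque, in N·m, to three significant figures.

T_allow = 281 N·m

τ_allow = 483/4.06 = 119.0 MPa.
For a solid shaft T_allow = τ_allow·πd³/16; πd³/16 = π×22.9³/16 = 2358 mm³.
T_allow = 119.0×2358 = 280500 N·mm = 280.5 N·m.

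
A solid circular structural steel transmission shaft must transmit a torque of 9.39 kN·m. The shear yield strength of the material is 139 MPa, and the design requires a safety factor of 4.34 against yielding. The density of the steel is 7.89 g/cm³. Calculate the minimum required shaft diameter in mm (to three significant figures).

d = 114 mm

Allowable shear stress τ_allow = 139/4.34 = 32.03 MPa.
For a solid shaft τ = 16T/(πd³), so d³ = 16T/(π τ_allow) = 16×9390000/(π×32.03) = 1.493×10^6 mm³.
d = (1.493×10^6)^(1/3) = 114.3 mm.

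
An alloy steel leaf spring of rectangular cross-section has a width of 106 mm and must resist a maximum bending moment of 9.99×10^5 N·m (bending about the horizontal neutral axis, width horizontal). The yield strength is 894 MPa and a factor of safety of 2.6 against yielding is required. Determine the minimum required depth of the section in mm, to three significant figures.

σ_allow = 894/2.6 = 343.8 MPa.
For a rectangular section σ = 6M/(bh²), so h² = 6M/(b σ_allow) = 6×9.9900×10^8/(106×343.8) = 164500 mm².
h = 405.5 mm.

h = 406 mm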